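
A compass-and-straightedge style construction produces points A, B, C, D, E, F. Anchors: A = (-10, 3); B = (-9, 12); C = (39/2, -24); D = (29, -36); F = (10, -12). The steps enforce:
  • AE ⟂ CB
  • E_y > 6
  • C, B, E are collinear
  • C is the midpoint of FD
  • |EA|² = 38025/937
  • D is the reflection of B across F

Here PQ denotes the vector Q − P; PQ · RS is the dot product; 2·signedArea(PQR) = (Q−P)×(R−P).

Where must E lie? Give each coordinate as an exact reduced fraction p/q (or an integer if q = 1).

E = (-4690/937, 6516/937)

1. E_x = -4690/937  [C, B, E are collinear ∩ AE ⟂ CB]
2. E_y = 6516/937  [C, B, E are collinear ∩ AE ⟂ CB]
   → E = (-4690/937, 6516/937)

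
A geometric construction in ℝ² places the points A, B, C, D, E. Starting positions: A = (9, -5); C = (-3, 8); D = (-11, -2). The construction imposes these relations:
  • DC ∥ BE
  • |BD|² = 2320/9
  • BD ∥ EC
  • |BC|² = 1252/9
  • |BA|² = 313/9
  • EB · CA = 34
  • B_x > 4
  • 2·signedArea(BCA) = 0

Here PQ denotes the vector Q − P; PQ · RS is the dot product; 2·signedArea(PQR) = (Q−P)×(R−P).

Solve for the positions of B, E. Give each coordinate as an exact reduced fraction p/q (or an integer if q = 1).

1. B_x = 5  [line 13·x + 12·y + -57 = 0 ∩ |BD|² = 2320/9]
2. B_y = -2/3  [line 13·x + 12·y + -57 = 0 ∩ |BD|² = 2320/9]
   → B = (5, -2/3)
3. E_x = 13  [BD ∥ EC ∩ DC ∥ BE]
4. E_y = 28/3  [BD ∥ EC ∩ DC ∥ BE]
   → E = (13, 28/3)

B = (5, -2/3)
E = (13, 28/3)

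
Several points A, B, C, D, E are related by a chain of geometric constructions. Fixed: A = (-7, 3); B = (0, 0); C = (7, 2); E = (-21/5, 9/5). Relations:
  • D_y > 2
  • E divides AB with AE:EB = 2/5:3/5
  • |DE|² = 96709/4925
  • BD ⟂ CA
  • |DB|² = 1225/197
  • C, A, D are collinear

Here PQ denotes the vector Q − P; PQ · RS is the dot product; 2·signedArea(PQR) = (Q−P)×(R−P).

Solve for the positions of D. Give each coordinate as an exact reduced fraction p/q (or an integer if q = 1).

D = (35/197, 490/197)

1. D_x = 35/197  [C, A, D are collinear ∩ BD ⟂ CA]
2. D_y = 490/197  [C, A, D are collinear ∩ BD ⟂ CA]
   → D = (35/197, 490/197)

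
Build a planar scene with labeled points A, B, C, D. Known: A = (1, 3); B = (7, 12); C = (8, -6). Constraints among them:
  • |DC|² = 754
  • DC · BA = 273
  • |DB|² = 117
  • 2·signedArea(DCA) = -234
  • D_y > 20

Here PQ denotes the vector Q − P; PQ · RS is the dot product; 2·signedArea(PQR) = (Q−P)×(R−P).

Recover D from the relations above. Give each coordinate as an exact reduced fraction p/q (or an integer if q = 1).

1. D_x = 13  [2·signedArea(DCA) = -234 ∩ DC · BA = 273]
2. D_y = 21  [2·signedArea(DCA) = -234 ∩ DC · BA = 273]
   → D = (13, 21)

D = (13, 21)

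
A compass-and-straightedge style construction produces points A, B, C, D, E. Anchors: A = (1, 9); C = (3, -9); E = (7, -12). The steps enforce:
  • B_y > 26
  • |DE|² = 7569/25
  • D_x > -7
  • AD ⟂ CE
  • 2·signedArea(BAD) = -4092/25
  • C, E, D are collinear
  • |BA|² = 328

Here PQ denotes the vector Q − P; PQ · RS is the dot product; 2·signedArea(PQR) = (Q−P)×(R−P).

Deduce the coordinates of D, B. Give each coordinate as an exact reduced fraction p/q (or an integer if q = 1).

1. D_x = -173/25  [C, E, D are collinear ∩ AD ⟂ CE]
2. D_y = -39/25  [C, E, D are collinear ∩ AD ⟂ CE]
   → D = (-173/25, -39/25)
3. B_x = -1  [line 264/25·x + -198/25·y + 1122/5 = 0 ∩ |BA|² = 328]
4. B_y = 27  [line 264/25·x + -198/25·y + 1122/5 = 0 ∩ |BA|² = 328]
   → B = (-1, 27)

B = (-1, 27)
D = (-173/25, -39/25)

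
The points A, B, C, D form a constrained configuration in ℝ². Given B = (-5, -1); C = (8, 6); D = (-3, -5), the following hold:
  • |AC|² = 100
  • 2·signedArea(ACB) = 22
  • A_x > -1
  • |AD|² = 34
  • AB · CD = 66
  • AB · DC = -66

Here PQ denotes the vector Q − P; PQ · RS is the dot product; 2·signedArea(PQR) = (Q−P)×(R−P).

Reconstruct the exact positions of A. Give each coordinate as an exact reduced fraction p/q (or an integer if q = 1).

A = (0, 0)

1. A_x = 0  [2·signedArea(ACB) = 22 ∩ AB · CD = 66]
2. A_y = 0  [2·signedArea(ACB) = 22 ∩ AB · CD = 66]
   → A = (0, 0)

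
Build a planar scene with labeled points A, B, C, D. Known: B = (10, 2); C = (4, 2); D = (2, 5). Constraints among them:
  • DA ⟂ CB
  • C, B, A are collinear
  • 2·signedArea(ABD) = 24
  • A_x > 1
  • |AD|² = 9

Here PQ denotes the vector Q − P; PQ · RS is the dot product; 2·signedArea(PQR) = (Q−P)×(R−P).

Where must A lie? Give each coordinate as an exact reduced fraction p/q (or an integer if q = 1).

1. A_x = 2  [C, B, A are collinear ∩ DA ⟂ CB]
2. A_y = 2  [C, B, A are collinear ∩ DA ⟂ CB]
   → A = (2, 2)

A = (2, 2)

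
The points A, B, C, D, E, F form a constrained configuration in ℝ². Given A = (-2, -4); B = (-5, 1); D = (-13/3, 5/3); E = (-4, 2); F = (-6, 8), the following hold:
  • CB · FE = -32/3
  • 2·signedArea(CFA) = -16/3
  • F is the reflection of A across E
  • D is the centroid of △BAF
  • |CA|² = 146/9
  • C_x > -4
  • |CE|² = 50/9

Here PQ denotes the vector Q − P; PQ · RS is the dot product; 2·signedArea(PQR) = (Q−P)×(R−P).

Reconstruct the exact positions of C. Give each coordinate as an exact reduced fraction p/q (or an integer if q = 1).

C = (-11/3, -1/3)

1. C_x = -11/3  [2·signedArea(CFA) = -16/3 ∩ CB · FE = -32/3]
2. C_y = -1/3  [2·signedArea(CFA) = -16/3 ∩ CB · FE = -32/3]
   → C = (-11/3, -1/3)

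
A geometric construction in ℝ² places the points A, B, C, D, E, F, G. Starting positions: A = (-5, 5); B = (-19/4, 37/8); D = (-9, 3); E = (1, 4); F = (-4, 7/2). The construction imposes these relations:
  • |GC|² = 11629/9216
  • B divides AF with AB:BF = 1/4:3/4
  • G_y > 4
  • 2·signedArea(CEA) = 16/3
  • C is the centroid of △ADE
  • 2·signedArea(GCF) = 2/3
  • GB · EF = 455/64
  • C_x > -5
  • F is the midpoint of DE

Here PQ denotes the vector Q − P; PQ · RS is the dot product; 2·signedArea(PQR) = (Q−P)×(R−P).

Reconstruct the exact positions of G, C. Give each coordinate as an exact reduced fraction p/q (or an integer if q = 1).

C = (-13/3, 4)
G = (-53/16, 143/32)

1. C_x = -13/3  [C is the centroid of △ADE]
2. C_y = 4  [C is the centroid of △ADE]
   → C = (-13/3, 4)
3. G_x = -53/16  [2·signedArea(GCF) = 2/3 ∩ GB · EF = 455/64]
4. G_y = 143/32  [2·signedArea(GCF) = 2/3 ∩ GB · EF = 455/64]
   → G = (-53/16, 143/32)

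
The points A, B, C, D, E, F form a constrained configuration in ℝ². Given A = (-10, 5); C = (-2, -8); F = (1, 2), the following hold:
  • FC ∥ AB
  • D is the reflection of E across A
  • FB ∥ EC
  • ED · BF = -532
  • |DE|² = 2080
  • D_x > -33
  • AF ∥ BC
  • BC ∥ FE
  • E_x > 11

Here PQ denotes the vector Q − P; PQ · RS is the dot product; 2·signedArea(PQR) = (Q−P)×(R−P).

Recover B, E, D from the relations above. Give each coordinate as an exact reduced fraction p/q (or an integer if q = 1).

1. B_x = -13  [AF ∥ BC ∩ FC ∥ AB]
2. B_y = -5  [AF ∥ BC ∩ FC ∥ AB]
   → B = (-13, -5)
3. E_x = 12  [FB ∥ EC ∩ BC ∥ FE]
4. E_y = -1  [FB ∥ EC ∩ BC ∥ FE]
   → E = (12, -1)
5. D_x = -32  [D is the reflection of E across A]
6. D_y = 11  [D is the reflection of E across A]
   → D = (-32, 11)

B = (-13, -5)
D = (-32, 11)
E = (12, -1)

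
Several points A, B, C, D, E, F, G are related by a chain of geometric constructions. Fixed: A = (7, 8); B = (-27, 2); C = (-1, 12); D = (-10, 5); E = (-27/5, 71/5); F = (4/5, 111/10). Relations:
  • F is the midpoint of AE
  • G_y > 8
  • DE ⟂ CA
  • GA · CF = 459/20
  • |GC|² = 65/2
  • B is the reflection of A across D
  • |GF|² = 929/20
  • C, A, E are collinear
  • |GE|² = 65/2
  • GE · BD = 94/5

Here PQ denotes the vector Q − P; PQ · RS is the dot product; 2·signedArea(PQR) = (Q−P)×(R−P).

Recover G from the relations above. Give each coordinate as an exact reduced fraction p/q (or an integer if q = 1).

1. G_x = -11/2  [GA · CF = 459/20 ∩ GE · BD = 94/5]
2. G_y = 17/2  [GA · CF = 459/20 ∩ GE · BD = 94/5]
   → G = (-11/2, 17/2)

G = (-11/2, 17/2)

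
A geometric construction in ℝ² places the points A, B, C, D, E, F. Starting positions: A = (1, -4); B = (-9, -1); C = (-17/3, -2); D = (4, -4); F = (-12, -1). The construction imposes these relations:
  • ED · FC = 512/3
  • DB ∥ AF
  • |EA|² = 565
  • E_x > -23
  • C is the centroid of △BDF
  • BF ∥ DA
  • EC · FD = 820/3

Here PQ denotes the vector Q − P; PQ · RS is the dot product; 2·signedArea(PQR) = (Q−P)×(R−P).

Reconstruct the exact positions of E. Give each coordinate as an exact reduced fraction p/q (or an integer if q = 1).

E = (-22, 2)

1. E_x = -22  [ED · FC = 512/3 ∩ EC · FD = 820/3]
2. E_y = 2  [ED · FC = 512/3 ∩ EC · FD = 820/3]
   → E = (-22, 2)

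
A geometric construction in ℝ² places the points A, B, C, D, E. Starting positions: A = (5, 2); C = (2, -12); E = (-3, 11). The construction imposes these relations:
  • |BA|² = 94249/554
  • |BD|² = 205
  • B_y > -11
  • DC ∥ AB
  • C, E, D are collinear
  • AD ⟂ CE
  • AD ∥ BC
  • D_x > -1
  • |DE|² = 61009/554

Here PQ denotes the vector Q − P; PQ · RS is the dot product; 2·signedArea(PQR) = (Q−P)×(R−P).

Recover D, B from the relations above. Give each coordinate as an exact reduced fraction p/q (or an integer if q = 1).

1. D_x = -427/554  [C, E, D are collinear ∩ AD ⟂ CE]
2. D_y = 413/554  [C, E, D are collinear ∩ AD ⟂ CE]
   → D = (-427/554, 413/554)
3. B_x = 4305/554  [AD ∥ BC ∩ DC ∥ AB]
4. B_y = -5953/554  [AD ∥ BC ∩ DC ∥ AB]
   → B = (4305/554, -5953/554)

B = (4305/554, -5953/554)
D = (-427/554, 413/554)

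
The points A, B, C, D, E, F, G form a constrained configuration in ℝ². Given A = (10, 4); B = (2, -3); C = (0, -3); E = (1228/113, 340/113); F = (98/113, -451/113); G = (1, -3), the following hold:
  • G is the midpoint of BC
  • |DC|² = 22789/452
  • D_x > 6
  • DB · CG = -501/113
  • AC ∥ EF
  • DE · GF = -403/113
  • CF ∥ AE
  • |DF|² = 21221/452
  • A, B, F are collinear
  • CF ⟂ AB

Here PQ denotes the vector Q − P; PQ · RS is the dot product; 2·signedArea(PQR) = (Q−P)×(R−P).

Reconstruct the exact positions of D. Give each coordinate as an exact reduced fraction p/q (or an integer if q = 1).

D = (727/113, 1/226)

1. D_x = 727/113  [DB · CG = -501/113 ∩ DE · GF = -403/113]
2. D_y = 1/226  [DB · CG = -501/113 ∩ DE · GF = -403/113]
   → D = (727/113, 1/226)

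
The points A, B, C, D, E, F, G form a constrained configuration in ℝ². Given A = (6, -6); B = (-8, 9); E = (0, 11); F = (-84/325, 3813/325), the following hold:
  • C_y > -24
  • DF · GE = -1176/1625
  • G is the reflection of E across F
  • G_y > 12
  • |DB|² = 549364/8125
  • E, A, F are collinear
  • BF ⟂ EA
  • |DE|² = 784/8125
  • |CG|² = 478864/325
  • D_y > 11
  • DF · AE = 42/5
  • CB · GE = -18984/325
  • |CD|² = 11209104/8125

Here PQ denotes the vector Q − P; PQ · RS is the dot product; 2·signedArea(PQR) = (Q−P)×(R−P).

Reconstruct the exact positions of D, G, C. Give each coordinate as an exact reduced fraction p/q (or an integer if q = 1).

C = (3984/325, -7713/325)
D = (-168/1625, 18351/1625)
G = (-168/325, 4051/325)

1. D_x = -168/1625  [line 6·x + -17·y + 963/5 = 0 ∩ |DB|² = 549364/8125]
2. D_y = 18351/1625  [line 6·x + -17·y + 963/5 = 0 ∩ |DB|² = 549364/8125]
   → D = (-168/1625, 18351/1625)
3. G_x = -168/325  [DF · GE = -1176/1625 ∩ G is the reflection of E across F]
4. G_y = 4051/325  [DF · GE = -1176/1625 ∩ G is the reflection of E across F]
   → G = (-168/325, 4051/325)
5. C_x = 3984/325  [line -168/325·x + 476/325·y + 13356/325 = 0 ∩ |CG|² = 478864/325]
6. C_y = -7713/325  [line -168/325·x + 476/325·y + 13356/325 = 0 ∩ |CG|² = 478864/325]
   → C = (3984/325, -7713/325)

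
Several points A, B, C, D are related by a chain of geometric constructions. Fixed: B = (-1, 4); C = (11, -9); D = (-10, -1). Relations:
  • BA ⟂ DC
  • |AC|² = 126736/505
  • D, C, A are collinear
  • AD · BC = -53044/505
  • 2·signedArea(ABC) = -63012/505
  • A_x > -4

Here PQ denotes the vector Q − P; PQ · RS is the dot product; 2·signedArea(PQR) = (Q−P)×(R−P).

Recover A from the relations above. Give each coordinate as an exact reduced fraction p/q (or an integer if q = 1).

A = (-1921/505, -1697/505)

1. A_x = -1921/505  [D, C, A are collinear ∩ BA ⟂ DC]
2. A_y = -1697/505  [D, C, A are collinear ∩ BA ⟂ DC]
   → A = (-1921/505, -1697/505)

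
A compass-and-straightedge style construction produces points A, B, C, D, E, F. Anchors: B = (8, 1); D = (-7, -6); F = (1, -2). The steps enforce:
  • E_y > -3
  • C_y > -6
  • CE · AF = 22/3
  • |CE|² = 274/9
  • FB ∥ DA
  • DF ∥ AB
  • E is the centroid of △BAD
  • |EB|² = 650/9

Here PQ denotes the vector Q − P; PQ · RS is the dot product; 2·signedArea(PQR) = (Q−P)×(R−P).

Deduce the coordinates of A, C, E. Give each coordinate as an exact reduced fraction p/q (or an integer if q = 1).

A = (0, -3)
C = (-14/3, -5)
E = (1/3, -8/3)

1. A_x = 0  [DF ∥ AB ∩ FB ∥ DA]
2. A_y = -3  [DF ∥ AB ∩ FB ∥ DA]
   → A = (0, -3)
3. E_x = 1/3  [E is the centroid of △BAD]
4. E_y = -8/3  [E is the centroid of △BAD]
   → E = (1/3, -8/3)
5. C_x = -14/3  [line -1·x + -1·y + -29/3 = 0 ∩ |CE|² = 274/9]
6. C_y = -5  [line -1·x + -1·y + -29/3 = 0 ∩ |CE|² = 274/9]
   → C = (-14/3, -5)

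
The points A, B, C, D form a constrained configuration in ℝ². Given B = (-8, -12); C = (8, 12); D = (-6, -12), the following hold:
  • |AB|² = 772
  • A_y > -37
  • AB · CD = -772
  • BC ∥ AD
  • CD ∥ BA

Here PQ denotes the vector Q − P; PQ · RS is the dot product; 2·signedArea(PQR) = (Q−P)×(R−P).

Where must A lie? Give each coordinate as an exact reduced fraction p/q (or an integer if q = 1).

A = (-22, -36)

1. A_x = -22  [BC ∥ AD ∩ CD ∥ BA]
2. A_y = -36  [BC ∥ AD ∩ CD ∥ BA]
   → A = (-22, -36)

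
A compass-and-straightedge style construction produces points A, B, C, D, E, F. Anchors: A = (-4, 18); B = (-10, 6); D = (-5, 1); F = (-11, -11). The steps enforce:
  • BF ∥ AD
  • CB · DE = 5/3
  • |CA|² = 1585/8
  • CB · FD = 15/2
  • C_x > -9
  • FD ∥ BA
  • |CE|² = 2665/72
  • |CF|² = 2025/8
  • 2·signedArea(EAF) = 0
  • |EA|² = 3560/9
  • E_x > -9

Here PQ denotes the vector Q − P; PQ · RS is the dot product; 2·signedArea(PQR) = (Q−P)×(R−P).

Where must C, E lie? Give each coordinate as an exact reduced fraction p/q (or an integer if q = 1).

1. C_x = -35/4  [line -6·x + -12·y + 9/2 = 0 ∩ |CA|² = 1585/8]
2. C_y = 19/4  [line -6·x + -12·y + 9/2 = 0 ∩ |CA|² = 1585/8]
   → C = (-35/4, 19/4)
3. E_x = -26/3  [2·signedArea(EAF) = 0 ∩ CB · DE = 5/3]
4. E_y = -4/3  [2·signedArea(EAF) = 0 ∩ CB · DE = 5/3]
   → E = (-26/3, -4/3)

C = (-35/4, 19/4)
E = (-26/3, -4/3)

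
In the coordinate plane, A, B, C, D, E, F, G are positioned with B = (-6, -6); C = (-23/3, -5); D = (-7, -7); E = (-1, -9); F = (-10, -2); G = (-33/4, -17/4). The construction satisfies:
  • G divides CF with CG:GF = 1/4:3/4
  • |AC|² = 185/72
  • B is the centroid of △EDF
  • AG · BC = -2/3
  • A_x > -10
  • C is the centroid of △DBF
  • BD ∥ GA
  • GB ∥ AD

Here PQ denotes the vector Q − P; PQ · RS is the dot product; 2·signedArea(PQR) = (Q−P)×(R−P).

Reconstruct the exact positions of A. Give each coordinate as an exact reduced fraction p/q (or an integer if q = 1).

1. A_x = -37/4  [GB ∥ AD ∩ BD ∥ GA]
2. A_y = -21/4  [GB ∥ AD ∩ BD ∥ GA]
   → A = (-37/4, -21/4)

A = (-37/4, -21/4)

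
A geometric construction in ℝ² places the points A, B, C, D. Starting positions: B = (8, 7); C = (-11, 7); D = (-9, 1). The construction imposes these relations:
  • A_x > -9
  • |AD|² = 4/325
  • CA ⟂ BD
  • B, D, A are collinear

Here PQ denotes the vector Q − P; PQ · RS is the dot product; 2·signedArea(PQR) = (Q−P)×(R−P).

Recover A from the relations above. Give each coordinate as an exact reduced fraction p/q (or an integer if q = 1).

1. A_x = -2891/325  [B, D, A are collinear ∩ CA ⟂ BD]
2. A_y = 337/325  [B, D, A are collinear ∩ CA ⟂ BD]
   → A = (-2891/325, 337/325)

A = (-2891/325, 337/325)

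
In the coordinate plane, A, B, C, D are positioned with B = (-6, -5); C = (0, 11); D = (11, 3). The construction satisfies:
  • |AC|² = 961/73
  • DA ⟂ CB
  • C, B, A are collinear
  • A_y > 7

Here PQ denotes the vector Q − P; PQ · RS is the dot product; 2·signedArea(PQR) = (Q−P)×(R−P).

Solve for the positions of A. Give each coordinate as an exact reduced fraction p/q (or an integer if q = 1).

A = (-93/73, 555/73)

1. A_x = -93/73  [C, B, A are collinear ∩ DA ⟂ CB]
2. A_y = 555/73  [C, B, A are collinear ∩ DA ⟂ CB]
   → A = (-93/73, 555/73)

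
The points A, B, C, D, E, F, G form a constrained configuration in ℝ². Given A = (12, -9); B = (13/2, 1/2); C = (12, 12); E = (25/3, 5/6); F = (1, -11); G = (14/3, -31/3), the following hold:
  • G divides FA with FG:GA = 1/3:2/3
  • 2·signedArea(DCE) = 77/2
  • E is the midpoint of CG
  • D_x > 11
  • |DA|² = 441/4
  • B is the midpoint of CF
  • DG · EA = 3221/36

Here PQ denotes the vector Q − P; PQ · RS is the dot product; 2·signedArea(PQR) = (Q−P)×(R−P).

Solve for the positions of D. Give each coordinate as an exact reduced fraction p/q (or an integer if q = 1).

1. D_x = 12  [2·signedArea(DCE) = 77/2 ∩ DG · EA = 3221/36]
2. D_y = 3/2  [2·signedArea(DCE) = 77/2 ∩ DG · EA = 3221/36]
   → D = (12, 3/2)

D = (12, 3/2)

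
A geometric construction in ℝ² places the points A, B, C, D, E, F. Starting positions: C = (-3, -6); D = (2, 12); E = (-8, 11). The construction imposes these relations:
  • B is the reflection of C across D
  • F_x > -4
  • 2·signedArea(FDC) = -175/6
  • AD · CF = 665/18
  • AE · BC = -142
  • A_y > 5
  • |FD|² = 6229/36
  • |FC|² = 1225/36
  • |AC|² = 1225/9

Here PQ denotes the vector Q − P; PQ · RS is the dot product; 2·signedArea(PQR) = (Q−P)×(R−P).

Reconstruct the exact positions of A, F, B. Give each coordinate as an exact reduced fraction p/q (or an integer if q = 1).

A = (-3, 17/3)
B = (7, 30)
F = (-3, -1/6)

1. F_x = -3  [line 18·x + -5·y + 319/6 = 0 ∩ |FC|² = 1225/36]
2. F_y = -1/6  [line 18·x + -5·y + 319/6 = 0 ∩ |FC|² = 1225/36]
   → F = (-3, -1/6)
3. B_x = 7  [B is the reflection of C across D]
4. B_y = 30  [B is the reflection of C across D]
   → B = (7, 30)
5. A_x = -3  [AE · BC = -142 ∩ AD · CF = 665/18]
6. A_y = 17/3  [AE · BC = -142 ∩ AD · CF = 665/18]
   → A = (-3, 17/3)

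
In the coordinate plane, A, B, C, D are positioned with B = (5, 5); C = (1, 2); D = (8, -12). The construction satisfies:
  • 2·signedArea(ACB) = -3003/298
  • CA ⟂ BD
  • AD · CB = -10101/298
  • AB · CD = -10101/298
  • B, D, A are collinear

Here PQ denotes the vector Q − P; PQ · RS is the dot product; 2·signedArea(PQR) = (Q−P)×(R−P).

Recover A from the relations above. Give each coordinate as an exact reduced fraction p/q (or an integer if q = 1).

A = (1607/298, 827/298)

1. A_x = 1607/298  [B, D, A are collinear ∩ CA ⟂ BD]
2. A_y = 827/298  [B, D, A are collinear ∩ CA ⟂ BD]
   → A = (1607/298, 827/298)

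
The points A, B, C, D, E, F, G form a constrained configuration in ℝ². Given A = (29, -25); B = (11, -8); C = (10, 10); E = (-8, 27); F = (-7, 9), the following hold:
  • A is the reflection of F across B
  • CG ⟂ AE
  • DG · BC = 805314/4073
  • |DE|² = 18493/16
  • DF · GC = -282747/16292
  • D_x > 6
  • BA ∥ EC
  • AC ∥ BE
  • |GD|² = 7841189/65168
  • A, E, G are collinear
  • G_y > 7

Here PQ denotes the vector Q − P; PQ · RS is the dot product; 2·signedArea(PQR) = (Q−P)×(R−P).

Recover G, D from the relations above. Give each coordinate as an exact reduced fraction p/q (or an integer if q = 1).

1. G_x = 24766/4073  [A, E, G are collinear ∩ CG ⟂ AE]
2. G_y = 29371/4073  [A, E, G are collinear ∩ CG ⟂ AE]
   → G = (24766/4073, 29371/4073)
3. D_x = 13/2  [DG · BC = 805314/4073 ∩ DF · GC = -282747/16292]
4. D_y = -15/4  [DG · BC = 805314/4073 ∩ DF · GC = -282747/16292]
   → D = (13/2, -15/4)

D = (13/2, -15/4)
G = (24766/4073, 29371/4073)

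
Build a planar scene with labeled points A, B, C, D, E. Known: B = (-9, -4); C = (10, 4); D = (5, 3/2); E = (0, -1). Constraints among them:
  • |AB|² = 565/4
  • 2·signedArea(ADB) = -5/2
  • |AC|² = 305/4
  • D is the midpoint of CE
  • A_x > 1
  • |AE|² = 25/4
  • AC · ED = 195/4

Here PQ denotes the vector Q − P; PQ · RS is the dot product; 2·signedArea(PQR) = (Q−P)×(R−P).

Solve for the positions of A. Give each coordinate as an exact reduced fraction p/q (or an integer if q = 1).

1. A_x = 2  [2·signedArea(ADB) = -5/2 ∩ AC · ED = 195/4]
2. A_y = 1/2  [2·signedArea(ADB) = -5/2 ∩ AC · ED = 195/4]
   → A = (2, 1/2)

A = (2, 1/2)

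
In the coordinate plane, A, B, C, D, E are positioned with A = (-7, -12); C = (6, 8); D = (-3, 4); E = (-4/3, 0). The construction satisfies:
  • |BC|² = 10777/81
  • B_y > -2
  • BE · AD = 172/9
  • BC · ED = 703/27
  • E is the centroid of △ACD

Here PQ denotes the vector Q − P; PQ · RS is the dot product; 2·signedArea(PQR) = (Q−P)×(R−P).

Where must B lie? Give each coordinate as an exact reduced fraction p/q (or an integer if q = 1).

1. B_x = -7/9  [BC · ED = 703/27 ∩ BE · AD = 172/9]
2. B_y = -4/3  [BC · ED = 703/27 ∩ BE · AD = 172/9]
   → B = (-7/9, -4/3)

B = (-7/9, -4/3)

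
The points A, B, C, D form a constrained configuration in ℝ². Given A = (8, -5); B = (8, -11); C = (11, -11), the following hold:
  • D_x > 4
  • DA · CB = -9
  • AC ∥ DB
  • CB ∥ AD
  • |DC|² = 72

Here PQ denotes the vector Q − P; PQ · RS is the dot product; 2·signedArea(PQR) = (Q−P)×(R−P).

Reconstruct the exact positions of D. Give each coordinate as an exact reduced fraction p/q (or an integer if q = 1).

1. D_x = 5  [AC ∥ DB ∩ CB ∥ AD]
2. D_y = -5  [AC ∥ DB ∩ CB ∥ AD]
   → D = (5, -5)

D = (5, -5)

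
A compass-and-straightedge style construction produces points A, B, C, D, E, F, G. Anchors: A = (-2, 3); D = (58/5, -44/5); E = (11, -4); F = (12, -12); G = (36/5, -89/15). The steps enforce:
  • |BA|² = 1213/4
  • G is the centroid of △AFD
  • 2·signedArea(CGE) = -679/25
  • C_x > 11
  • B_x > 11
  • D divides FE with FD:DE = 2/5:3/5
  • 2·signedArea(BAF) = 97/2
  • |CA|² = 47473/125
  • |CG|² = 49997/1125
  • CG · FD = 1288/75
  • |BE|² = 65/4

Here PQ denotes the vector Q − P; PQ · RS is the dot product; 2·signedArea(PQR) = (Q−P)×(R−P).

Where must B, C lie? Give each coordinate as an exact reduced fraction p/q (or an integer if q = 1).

1. B_x = 23/2  [line 15·x + 14·y + -121/2 = 0 ∩ |BA|² = 1213/4]
2. B_y = -8  [line 15·x + 14·y + -121/2 = 0 ∩ |BA|² = 1213/4]
   → B = (23/2, -8)
3. C_x = 296/25  [2·signedArea(CGE) = -679/25 ∩ CG · FD = 1288/75]
4. C_y = -268/25  [2·signedArea(CGE) = -679/25 ∩ CG · FD = 1288/75]
   → C = (296/25, -268/25)

B = (23/2, -8)
C = (296/25, -268/25)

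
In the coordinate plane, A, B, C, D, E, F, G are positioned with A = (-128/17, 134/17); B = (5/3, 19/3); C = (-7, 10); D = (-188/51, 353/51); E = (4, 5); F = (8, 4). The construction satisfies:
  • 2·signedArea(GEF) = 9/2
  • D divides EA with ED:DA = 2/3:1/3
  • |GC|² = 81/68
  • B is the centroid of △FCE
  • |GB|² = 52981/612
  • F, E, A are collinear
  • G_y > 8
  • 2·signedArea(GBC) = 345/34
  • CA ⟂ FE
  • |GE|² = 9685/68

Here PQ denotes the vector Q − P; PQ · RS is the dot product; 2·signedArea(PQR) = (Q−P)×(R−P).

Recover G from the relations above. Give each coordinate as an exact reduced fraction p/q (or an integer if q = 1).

1. G_x = -247/34  [2·signedArea(GEF) = 9/2 ∩ 2·signedArea(GBC) = 345/34]
2. G_y = 152/17  [2·signedArea(GEF) = 9/2 ∩ 2·signedArea(GBC) = 345/34]
   → G = (-247/34, 152/17)

G = (-247/34, 152/17)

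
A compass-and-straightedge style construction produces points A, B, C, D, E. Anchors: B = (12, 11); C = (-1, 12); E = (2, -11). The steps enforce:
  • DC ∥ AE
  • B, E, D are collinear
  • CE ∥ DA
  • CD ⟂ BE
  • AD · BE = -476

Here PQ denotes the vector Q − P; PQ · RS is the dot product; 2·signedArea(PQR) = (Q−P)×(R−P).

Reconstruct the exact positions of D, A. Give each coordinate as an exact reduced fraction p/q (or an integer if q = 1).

1. D_x = 741/73  [B, E, D are collinear ∩ CD ⟂ BE]
2. D_y = 506/73  [B, E, D are collinear ∩ CD ⟂ BE]
   → D = (741/73, 506/73)
3. A_x = 960/73  [DC ∥ AE ∩ CE ∥ DA]
4. A_y = -1173/73  [DC ∥ AE ∩ CE ∥ DA]
   → A = (960/73, -1173/73)

A = (960/73, -1173/73)
D = (741/73, 506/73)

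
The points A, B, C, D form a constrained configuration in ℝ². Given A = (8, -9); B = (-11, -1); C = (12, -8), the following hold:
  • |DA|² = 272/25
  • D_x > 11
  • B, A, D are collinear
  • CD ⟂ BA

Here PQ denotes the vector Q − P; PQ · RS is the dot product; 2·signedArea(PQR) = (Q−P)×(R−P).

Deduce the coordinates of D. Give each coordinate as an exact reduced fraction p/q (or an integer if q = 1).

D = (276/25, -257/25)

1. D_x = 276/25  [B, A, D are collinear ∩ CD ⟂ BA]
2. D_y = -257/25  [B, A, D are collinear ∩ CD ⟂ BA]
   → D = (276/25, -257/25)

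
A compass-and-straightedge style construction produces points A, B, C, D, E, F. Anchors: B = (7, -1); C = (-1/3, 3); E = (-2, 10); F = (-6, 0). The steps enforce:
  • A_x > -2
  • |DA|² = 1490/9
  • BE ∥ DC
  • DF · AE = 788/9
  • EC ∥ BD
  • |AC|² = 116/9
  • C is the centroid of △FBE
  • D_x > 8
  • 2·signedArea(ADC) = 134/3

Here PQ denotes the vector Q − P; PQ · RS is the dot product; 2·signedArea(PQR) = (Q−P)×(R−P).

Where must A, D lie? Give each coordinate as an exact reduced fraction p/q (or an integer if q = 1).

A = (-5/3, -1/3)
D = (26/3, -8)

1. D_x = 26/3  [BE ∥ DC ∩ EC ∥ BD]
2. D_y = -8  [BE ∥ DC ∩ EC ∥ BD]
   → D = (26/3, -8)
3. A_x = -5/3  [2·signedArea(ADC) = 134/3 ∩ DF · AE = 788/9]
4. A_y = -1/3  [2·signedArea(ADC) = 134/3 ∩ DF · AE = 788/9]
   → A = (-5/3, -1/3)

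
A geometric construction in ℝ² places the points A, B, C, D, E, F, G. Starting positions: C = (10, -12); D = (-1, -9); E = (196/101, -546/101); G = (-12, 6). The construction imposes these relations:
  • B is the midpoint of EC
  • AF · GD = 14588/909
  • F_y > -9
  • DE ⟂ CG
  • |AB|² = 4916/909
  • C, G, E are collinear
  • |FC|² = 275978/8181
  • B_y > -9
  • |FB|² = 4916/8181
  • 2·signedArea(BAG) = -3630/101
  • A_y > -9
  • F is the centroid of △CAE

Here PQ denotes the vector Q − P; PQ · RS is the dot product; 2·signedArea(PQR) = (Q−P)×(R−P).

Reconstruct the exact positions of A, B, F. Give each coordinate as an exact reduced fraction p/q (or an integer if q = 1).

1. B_x = 603/101  [B is the midpoint of EC]
2. B_y = -879/101  [B is the midpoint of EC]
   → B = (603/101, -879/101)
3. A_x = 1105/303  [line 1485/101·x + 1815/101·y + 10560/101 = 0 ∩ |AB|² = 4916/909]
4. A_y = -889/101  [line 1485/101·x + 1815/101·y + 10560/101 = 0 ∩ |AB|² = 4916/909]
   → A = (1105/303, -889/101)
5. F_x = 4723/909  [AF · GD = 14588/909 ∩ F is the centroid of △CAE]
6. F_y = -2647/303  [AF · GD = 14588/909 ∩ F is the centroid of △CAE]
   → F = (4723/909, -2647/303)

A = (1105/303, -889/101)
B = (603/101, -879/101)
F = (4723/909, -2647/303)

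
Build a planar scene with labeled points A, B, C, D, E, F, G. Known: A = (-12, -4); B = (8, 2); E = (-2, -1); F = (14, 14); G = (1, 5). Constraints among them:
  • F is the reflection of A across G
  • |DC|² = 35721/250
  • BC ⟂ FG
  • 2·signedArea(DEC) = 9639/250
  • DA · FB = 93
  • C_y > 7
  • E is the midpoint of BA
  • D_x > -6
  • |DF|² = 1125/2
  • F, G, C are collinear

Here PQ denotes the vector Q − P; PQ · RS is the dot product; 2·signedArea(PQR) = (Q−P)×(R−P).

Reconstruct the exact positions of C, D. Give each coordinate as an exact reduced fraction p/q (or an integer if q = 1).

1. C_x = 541/125  [F, G, C are collinear ∩ BC ⟂ FG]
2. C_y = 913/125  [F, G, C are collinear ∩ BC ⟂ FG]
   → C = (541/125, 913/125)
3. D_x = -11/2  [DA · FB = 93 ∩ 2·signedArea(DEC) = 9639/250]
4. D_y = 1/2  [DA · FB = 93 ∩ 2·signedArea(DEC) = 9639/250]
   → D = (-11/2, 1/2)

C = (541/125, 913/125)
D = (-11/2, 1/2)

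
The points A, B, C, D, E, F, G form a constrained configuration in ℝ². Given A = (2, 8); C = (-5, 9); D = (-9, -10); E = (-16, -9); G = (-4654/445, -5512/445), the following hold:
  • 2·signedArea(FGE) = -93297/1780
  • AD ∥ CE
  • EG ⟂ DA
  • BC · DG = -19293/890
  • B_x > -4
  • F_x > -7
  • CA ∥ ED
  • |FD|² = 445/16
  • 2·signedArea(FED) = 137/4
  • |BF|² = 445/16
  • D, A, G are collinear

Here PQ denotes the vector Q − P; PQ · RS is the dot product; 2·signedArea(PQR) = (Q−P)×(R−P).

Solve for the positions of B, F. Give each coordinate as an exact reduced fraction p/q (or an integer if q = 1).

B = (-7/2, -1)
F = (-25/4, -11/2)

1. F_x = -25/4  [2·signedArea(FGE) = -93297/1780 ∩ 2·signedArea(FED) = 137/4]
2. F_y = -11/2  [2·signedArea(FGE) = -93297/1780 ∩ 2·signedArea(FED) = 137/4]
   → F = (-25/4, -11/2)
3. B_x = -7/2  [line 649/445·x + 1062/445·y + 6667/890 = 0 ∩ |BF|² = 445/16]
4. B_y = -1  [line 649/445·x + 1062/445·y + 6667/890 = 0 ∩ |BF|² = 445/16]
   → B = (-7/2, -1)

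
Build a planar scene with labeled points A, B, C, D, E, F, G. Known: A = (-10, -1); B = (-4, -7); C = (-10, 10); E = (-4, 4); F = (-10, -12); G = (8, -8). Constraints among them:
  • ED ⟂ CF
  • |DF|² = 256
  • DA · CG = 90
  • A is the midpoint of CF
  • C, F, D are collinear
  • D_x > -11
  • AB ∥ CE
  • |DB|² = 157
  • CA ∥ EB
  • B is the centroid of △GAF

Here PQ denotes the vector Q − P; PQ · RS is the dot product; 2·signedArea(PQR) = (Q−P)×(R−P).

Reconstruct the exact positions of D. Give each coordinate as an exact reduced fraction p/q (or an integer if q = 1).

D = (-10, 4)

1. D_x = -10  [C, F, D are collinear ∩ ED ⟂ CF]
2. D_y = 4  [C, F, D are collinear ∩ ED ⟂ CF]
   → D = (-10, 4)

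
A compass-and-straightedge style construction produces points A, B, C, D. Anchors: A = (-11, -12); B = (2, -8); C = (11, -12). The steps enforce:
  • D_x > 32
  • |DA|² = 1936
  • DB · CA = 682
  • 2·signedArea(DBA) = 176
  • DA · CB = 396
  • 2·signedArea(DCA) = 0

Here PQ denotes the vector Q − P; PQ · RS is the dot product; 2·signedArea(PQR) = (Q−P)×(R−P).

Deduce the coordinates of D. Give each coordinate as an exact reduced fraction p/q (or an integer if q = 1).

1. D_x = 33  [2·signedArea(DCA) = 0 ∩ DA · CB = 396]
2. D_y = -12  [2·signedArea(DCA) = 0 ∩ DA · CB = 396]
   → D = (33, -12)

D = (33, -12)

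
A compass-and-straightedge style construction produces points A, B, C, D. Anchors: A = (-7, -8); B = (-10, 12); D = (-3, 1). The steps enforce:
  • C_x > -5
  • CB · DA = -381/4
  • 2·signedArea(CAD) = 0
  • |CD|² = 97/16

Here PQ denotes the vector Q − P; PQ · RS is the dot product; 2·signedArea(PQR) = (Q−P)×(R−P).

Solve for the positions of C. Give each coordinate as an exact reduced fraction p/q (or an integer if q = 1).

C = (-4, -5/4)

1. C_x = -4  [2·signedArea(CAD) = 0 ∩ CB · DA = -381/4]
2. C_y = -5/4  [2·signedArea(CAD) = 0 ∩ CB · DA = -381/4]
   → C = (-4, -5/4)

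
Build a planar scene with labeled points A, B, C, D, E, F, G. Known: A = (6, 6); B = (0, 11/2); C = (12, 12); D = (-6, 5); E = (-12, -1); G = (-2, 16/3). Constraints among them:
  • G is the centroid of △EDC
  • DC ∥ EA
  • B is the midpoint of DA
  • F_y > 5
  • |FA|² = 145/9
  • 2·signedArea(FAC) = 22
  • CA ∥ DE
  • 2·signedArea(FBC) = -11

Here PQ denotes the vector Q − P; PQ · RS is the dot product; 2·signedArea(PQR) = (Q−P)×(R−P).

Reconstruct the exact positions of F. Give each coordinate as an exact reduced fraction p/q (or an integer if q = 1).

1. F_x = 2  [2·signedArea(FAC) = 22 ∩ 2·signedArea(FBC) = -11]
2. F_y = 17/3  [2·signedArea(FAC) = 22 ∩ 2·signedArea(FBC) = -11]
   → F = (2, 17/3)

F = (2, 17/3)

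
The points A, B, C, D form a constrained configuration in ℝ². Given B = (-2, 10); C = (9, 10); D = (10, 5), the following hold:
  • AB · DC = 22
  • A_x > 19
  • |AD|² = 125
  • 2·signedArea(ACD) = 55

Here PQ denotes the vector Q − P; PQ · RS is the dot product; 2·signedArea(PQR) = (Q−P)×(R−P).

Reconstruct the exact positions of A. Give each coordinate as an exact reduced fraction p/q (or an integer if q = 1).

1. A_x = 20  [2·signedArea(ACD) = 55 ∩ AB · DC = 22]
2. A_y = 10  [2·signedArea(ACD) = 55 ∩ AB · DC = 22]
   → A = (20, 10)

A = (20, 10)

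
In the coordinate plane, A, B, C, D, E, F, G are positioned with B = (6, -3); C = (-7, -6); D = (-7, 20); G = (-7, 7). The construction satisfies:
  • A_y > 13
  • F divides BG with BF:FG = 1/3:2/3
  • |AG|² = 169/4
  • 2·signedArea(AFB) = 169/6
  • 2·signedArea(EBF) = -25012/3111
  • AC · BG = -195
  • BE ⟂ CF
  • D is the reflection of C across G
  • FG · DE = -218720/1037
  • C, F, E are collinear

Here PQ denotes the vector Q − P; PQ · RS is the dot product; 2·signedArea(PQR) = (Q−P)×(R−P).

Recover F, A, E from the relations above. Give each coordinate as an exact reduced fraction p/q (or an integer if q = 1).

1. F_x = 5/3  [F divides BG with BF:FG = 1/3:2/3]
2. F_y = 1/3  [F divides BG with BF:FG = 1/3:2/3]
   → F = (5/3, 1/3)
3. A_x = -7  [2·signedArea(AFB) = 169/6 ∩ AC · BG = -195]
4. A_y = 27/2  [2·signedArea(AFB) = 169/6 ∩ AC · BG = -195]
   → A = (-7, 27/2)
5. E_x = 3011/1037  [C, F, E are collinear ∩ BE ⟂ CF]
6. E_y = 1283/1037  [C, F, E are collinear ∩ BE ⟂ CF]
   → E = (3011/1037, 1283/1037)

A = (-7, 27/2)
E = (3011/1037, 1283/1037)
F = (5/3, 1/3)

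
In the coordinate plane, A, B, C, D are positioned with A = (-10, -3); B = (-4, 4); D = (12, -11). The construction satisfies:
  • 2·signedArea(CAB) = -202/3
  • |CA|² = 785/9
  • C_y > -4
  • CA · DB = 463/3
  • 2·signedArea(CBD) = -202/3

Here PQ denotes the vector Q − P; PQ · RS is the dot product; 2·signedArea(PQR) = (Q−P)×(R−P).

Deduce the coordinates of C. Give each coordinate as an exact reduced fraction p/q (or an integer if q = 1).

C = (-2/3, -10/3)

1. C_x = -2/3  [2·signedArea(CAB) = -202/3 ∩ 2·signedArea(CBD) = -202/3]
2. C_y = -10/3  [2·signedArea(CAB) = -202/3 ∩ 2·signedArea(CBD) = -202/3]
   → C = (-2/3, -10/3)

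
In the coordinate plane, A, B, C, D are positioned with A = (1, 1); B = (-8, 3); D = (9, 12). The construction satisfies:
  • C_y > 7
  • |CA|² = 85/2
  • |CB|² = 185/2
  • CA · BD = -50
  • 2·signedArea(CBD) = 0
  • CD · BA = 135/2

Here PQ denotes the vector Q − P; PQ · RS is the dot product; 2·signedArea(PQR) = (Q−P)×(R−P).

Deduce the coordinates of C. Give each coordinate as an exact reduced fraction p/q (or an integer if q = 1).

1. C_x = 1/2  [2·signedArea(CBD) = 0 ∩ CA · BD = -50]
2. C_y = 15/2  [2·signedArea(CBD) = 0 ∩ CA · BD = -50]
   → C = (1/2, 15/2)

C = (1/2, 15/2)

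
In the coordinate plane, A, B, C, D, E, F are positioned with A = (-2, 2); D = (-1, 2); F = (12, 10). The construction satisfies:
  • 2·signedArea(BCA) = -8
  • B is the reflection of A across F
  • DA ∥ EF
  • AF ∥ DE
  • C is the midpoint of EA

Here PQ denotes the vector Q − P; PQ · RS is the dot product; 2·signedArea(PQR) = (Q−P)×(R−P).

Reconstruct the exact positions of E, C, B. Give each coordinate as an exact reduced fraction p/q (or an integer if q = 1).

B = (26, 18)
C = (11/2, 6)
E = (13, 10)

1. E_x = 13  [DA ∥ EF ∩ AF ∥ DE]
2. E_y = 10  [DA ∥ EF ∩ AF ∥ DE]
   → E = (13, 10)
3. C_x = 11/2  [C is the midpoint of EA]
4. C_y = 6  [C is the midpoint of EA]
   → C = (11/2, 6)
5. B_x = 26  [B is the reflection of A across F]
6. B_y = 18  [B is the reflection of A across F]
   → B = (26, 18)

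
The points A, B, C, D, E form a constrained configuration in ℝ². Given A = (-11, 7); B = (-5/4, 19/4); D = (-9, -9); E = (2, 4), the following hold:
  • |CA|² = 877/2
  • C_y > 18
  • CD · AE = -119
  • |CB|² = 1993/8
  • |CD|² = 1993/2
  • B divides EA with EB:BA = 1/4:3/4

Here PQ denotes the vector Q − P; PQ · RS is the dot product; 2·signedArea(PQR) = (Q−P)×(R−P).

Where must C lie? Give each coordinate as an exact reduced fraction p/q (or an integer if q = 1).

1. C_x = 13/2  [line -13·x + 3·y + 29 = 0 ∩ |CD|² = 1993/2]
2. C_y = 37/2  [line -13·x + 3·y + 29 = 0 ∩ |CD|² = 1993/2]
   → C = (13/2, 37/2)

C = (13/2, 37/2)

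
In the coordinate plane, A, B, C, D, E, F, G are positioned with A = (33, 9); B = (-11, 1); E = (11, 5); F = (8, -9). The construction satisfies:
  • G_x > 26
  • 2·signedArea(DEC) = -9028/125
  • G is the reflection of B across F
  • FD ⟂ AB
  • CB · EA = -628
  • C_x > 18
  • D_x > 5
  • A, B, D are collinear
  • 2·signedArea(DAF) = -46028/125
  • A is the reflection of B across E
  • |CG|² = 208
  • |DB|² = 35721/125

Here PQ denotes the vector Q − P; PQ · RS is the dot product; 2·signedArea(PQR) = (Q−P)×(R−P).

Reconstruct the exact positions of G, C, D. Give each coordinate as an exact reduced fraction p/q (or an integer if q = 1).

C = (19, -7)
D = (704/125, 503/125)
G = (27, -19)

1. G_x = 27  [G is the reflection of B across F]
2. G_y = -19  [G is the reflection of B across F]
   → G = (27, -19)
3. D_x = 704/125  [A, B, D are collinear ∩ FD ⟂ AB]
4. D_y = 503/125  [A, B, D are collinear ∩ FD ⟂ AB]
   → D = (704/125, 503/125)
5. C_x = 19  [CB · EA = -628 ∩ 2·signedArea(DEC) = -9028/125]
6. C_y = -7  [CB · EA = -628 ∩ 2·signedArea(DEC) = -9028/125]
   → C = (19, -7)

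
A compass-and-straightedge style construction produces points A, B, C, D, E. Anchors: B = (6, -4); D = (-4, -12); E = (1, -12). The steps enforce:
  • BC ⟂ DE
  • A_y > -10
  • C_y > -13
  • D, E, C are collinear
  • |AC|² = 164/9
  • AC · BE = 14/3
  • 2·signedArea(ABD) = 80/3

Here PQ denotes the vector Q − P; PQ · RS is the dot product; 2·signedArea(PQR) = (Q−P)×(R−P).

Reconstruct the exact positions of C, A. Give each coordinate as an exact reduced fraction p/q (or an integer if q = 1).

1. C_x = 6  [D, E, C are collinear ∩ BC ⟂ DE]
2. C_y = -12  [D, E, C are collinear ∩ BC ⟂ DE]
   → C = (6, -12)
3. A_x = 8/3  [2·signedArea(ABD) = 80/3 ∩ AC · BE = 14/3]
4. A_y = -28/3  [2·signedArea(ABD) = 80/3 ∩ AC · BE = 14/3]
   → A = (8/3, -28/3)

A = (8/3, -28/3)
C = (6, -12)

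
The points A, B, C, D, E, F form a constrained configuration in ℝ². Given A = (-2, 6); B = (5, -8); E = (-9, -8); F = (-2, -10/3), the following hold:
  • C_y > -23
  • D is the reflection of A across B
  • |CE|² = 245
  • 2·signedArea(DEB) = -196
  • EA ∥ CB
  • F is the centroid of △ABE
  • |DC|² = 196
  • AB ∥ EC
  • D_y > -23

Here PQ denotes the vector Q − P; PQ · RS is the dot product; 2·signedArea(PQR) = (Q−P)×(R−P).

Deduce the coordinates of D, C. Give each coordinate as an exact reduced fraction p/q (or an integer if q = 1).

C = (-2, -22)
D = (12, -22)

1. D_x = 12  [D is the reflection of A across B]
2. D_y = -22  [D is the reflection of A across B]
   → D = (12, -22)
3. C_x = -2  [EA ∥ CB ∩ AB ∥ EC]
4. C_y = -22  [EA ∥ CB ∩ AB ∥ EC]
   → C = (-2, -22)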